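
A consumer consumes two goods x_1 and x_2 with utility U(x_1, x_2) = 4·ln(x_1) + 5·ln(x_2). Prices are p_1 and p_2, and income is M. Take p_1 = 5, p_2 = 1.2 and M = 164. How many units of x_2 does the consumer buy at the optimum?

Tangency: MRS = (4/5)·x_2/x_1 = p_1/p_2.
So 4·p_2·x_2 = 5·p_1·x_1; combined with the budget, a share 4/9 of income goes to x_1.
Demand: x_1*(p_1,p_2,M) = 4/9·M/p_1 and x_2* = 5/9·M/p_2.
At p_1=5, p_2=1.2, M=164: x_2* = 5/9·164/1.2 = 75.9259.

x_2* = 75.9259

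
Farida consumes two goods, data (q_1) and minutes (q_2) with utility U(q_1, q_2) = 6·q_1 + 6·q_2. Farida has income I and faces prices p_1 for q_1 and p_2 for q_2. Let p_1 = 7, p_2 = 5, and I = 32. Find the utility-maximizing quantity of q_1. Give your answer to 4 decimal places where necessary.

q_1* = 0

Linear utility — the consumer picks whichever good has higher MU/price: 6/7 = 0.8571 vs 6/5 = 1.2.
q_2 gives more utility per dollar, so spend all income on q_2: q_2* = I/p_2, q_1* = 0.
Numerically: q_1* = 0, q_2* = 6.4.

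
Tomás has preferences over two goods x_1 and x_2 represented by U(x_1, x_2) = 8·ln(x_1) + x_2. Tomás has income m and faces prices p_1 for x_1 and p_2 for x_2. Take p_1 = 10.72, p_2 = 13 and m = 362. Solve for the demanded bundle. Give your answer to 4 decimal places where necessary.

Set MRS = p_1/p_2: (8/x_1)/1 = p_1/p_2.
So x_1*(p_1,p_2) = 8·p_2/p_1, independent of income; and x_2* = (m − 8·p_2)/p_2.
At the given prices: x_1* = 8·13/10.72 = 9.7015, and x_2* = 19.8462.

x_1* = 9.7015, x_2* = 19.8462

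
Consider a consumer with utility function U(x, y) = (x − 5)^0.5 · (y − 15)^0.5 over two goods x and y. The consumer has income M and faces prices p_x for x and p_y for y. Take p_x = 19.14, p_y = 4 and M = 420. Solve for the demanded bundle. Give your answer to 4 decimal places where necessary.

x* = 11.9044, y* = 48.0375

MRS = (y−15)/(x−5). Tangency with p_x/p_y gives y−15 = (p_x/p_y)·(x−5).
After buying the subsistence bundle (5, 15), a share 0.5 of the remaining income goes to x: x* = 5 + 0.5·(M − 5p_x − 15p_y)/p_x.
Discretionary income = 420 − 5·19.14 − 15·4 = 264.3; x* = 5 + 0.5·264.3/19.14 = 11.9044; y* = 15 + 0.5·264.3/4 = 48.0375.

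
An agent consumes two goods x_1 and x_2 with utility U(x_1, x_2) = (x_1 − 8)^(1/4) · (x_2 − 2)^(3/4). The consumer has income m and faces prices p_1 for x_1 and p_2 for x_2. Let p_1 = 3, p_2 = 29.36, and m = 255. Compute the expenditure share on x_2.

This is Cobb-Douglas in (x_1−8, x_2−2): tangency gives 0.25·p_2·(x_2−2) = 0.75·p_1·(x_1−8).
Substituting into the budget: x_1* = 8 + 0.25·(m − 8·p_1 − 2·p_2)/p_1, and x_2* = 2 + 0.75·(…)/p_2.
Discretionary income = 255 − 8·3 − 2·29.36 = 172.28; x_1* = 8 + 0.25·172.28/3 = 22.3567; x_2* = 2 + 0.75·172.28/29.36 = 6.4009.
Expenditure on x_2: 29.36·6.4009 = 187.93; share = 0.737.

share on x_2 = 0.737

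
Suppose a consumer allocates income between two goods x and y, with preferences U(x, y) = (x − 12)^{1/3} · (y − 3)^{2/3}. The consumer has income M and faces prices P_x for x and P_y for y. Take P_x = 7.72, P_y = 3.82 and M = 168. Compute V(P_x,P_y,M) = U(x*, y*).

V = 7.0009

Let x' = x−12, y' = y−3. MRS = (1/2)·y'/x' = P_x/P_y.
After buying the subsistence bundle (12, 3), a share 1/3 of the remaining income goes to x: x* = 12 + 1/3·(M − 12P_x − 3P_y)/P_x.
Discretionary income = 168 − 12·7.72 − 3·3.82 = 63.9; x* = 12 + 1/3·63.9/7.72 = 14.7591; y* = 3 + 2/3·63.9/3.82 = 14.1518.
Utility at the optimum: U(14.7591, 14.1518) = 7.0009.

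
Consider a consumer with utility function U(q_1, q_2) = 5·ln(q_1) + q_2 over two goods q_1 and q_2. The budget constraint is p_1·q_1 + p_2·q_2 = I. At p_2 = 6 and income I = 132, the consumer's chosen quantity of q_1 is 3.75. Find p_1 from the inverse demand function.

MU_q_1 = 5/q_1, MU_q_2 = 1. Tangency: 5/q_1 = p_1/p_2.
So q_1*(p_1,p_2) = 5·p_2/p_1, independent of income; and q_2* = (I − 5·p_2)/p_2.
Set q_1* = 3.75 in the demand function and solve for p_1: p_1 = 8.

p_1 = 8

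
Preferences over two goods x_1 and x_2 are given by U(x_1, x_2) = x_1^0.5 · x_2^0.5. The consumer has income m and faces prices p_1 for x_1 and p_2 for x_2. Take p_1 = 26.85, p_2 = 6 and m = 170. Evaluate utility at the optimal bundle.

Tangency: MRS = x_2/x_1 = p_1/p_2.
Rearranging, p_2·x_2 = p_1·x_1. Substituting into the budget gives p_1·x_1·(1 + 1) = m.
Demand: x_1*(p_1,p_2,m) = 0.5·m/p_1 and x_2* = 0.5·m/p_2.
At p_1=26.85, p_2=6, m=170: x_1* = 0.5·170/26.85 = 3.1657, x_2* = 14.1667.
Utility at the optimum: U(3.1657, 14.1667) = 6.6969.

V = 6.6969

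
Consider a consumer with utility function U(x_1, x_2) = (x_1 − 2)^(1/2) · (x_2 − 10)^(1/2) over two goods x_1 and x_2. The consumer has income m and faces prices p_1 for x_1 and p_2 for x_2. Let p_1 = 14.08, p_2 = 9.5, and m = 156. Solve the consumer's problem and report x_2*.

MRS = (x_2−10)/(x_1−2). Tangency with p_1/p_2 gives x_2−10 = (p_1/p_2)·(x_1−2).
After buying the subsistence bundle (2, 10), a share 0.5 of the remaining income goes to x_1: x_1* = 2 + 0.5·(m − 2p_1 − 10p_2)/p_1.
Discretionary income = 156 − 2·14.08 − 10·9.5 = 32.84; x_2* = 10 + 0.5·32.84/9.5 = 11.7284.

x_2* = 11.7284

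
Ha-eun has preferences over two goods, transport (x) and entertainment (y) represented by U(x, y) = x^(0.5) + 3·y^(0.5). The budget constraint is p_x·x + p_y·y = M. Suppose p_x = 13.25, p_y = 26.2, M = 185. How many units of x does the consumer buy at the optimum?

x* = 2.515

With the ratio pinned down, the budget gives x* = M/(p_x + p_y·(y/x)) and y* = (y/x)·x*.
Numerically y/x = 2.301822, so x* = 185/(13.25 + 26.2·2.301822) = 2.515.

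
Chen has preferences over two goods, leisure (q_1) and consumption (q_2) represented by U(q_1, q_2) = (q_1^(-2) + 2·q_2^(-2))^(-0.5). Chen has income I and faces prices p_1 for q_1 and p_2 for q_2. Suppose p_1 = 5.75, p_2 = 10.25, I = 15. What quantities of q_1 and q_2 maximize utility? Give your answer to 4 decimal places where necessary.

q_1* = 0.9146, q_2* = 0.9504

MU_q_1 ∝ q_1^(-3), MU_q_2 ∝ 2·q_2^(-3), so MRS = (1/2)·(q_2/q_1)^(3) = p_1/p_2.
Hence q_2/q_1 = (2·p_1/p_2)^(1/(3)), i.e. raised to the 1/3 power.
Substitute q_2 = (q_2/q_1)·q_1 into the budget: q_1* = I/(p_1 + p_2·(q_2/q_1)).
Numerically q_2/q_1 = 1.039102, so q_1* = 15/(5.75 + 10.25·1.039102) = 0.9146 and q_2* = 1.039102·0.9146 = 0.9504.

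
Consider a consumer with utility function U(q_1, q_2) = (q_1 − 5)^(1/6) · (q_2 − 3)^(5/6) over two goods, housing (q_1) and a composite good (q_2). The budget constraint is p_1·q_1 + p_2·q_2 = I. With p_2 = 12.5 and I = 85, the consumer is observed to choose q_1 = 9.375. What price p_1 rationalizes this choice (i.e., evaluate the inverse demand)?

This is Cobb-Douglas in (q_1−5, q_2−3): tangency gives 1/6·p_2·(q_2−3) = 5/6·p_1·(q_1−5).
Substituting into the budget: q_1* = 5 + 1/6·(I − 5·p_1 − 3·p_2)/p_1, and q_2* = 3 + 5/6·(…)/p_2.
Set q_1* = 9.375 in the demand function and solve for p_1: p_1 = 1.52.

p_1 = 1.52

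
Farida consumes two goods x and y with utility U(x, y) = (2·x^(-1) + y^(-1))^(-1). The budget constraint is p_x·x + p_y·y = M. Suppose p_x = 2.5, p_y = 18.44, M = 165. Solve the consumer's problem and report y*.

From the CES first-order condition, 2·(y/x)^(2) = p_x/p_y.
Hence y/x = ((1/2)·p_x/p_y)^(1/(2)), i.e. raised to the 0.5 power.
With the ratio pinned down, the budget gives x* = M/(p_x + p_y·(y/x)) and y* = (y/x)·x*.
Numerically y/x = 0.26036, so x* = 165/(2.5 + 18.44·0.26036) = 22.5995 and y* = 0.26036·22.5995 = 5.884.

y* = 5.884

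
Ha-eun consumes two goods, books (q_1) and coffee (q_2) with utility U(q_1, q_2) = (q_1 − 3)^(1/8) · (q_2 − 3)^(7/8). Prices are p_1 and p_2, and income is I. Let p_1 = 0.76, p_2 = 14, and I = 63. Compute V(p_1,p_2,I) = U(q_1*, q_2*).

This is Cobb-Douglas in (q_1−3, q_2−3): tangency gives 0.125·p_2·(q_2−3) = 0.875·p_1·(q_1−3).
Substituting into the budget: q_1* = 3 + 0.125·(I − 3·p_1 − 3·p_2)/p_1, and q_2* = 3 + 0.875·(…)/p_2.
Discretionary income = 63 − 3·0.76 − 3·14 = 18.72; q_1* = 3 + 0.125·18.72/0.76 = 6.0789; q_2* = 3 + 0.875·18.72/14 = 4.17.
Utility at the optimum: U(6.0789, 4.17) = 1.3204.

V = 1.3204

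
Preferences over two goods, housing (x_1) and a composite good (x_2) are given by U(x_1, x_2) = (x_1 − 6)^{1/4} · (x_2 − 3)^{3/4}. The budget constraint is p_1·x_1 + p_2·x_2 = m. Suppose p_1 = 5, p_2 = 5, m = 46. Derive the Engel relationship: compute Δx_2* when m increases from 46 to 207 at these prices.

After buying the subsistence bundle (6, 3), a share 0.25 of the remaining income goes to x_1: x_1* = 6 + 0.25·(m − 6p_1 − 3p_2)/p_1.
Discretionary income = 46 − 6·5 − 3·5 = 1; x_2* = 3 + 0.75·1/5 = 3.15.
At m' = 207: x_2* = 27.3. Change: 27.3 − 3.15 = 24.15.

Δx_2* = 24.15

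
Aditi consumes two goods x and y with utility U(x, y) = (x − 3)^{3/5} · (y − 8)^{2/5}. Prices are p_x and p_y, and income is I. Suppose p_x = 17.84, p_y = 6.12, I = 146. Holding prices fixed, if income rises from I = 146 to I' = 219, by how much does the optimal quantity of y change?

Δy* = 4.7712

Let x' = x−3, y' = y−8. MRS = (3/2)·y'/x' = p_x/p_y.
Substituting into the budget: x* = 3 + 0.6·(I − 3·p_x − 8·p_y)/p_x, and y* = 8 + 0.4·(…)/p_y.
Discretionary income = 146 − 3·17.84 − 8·6.12 = 43.52; y* = 8 + 0.4·43.52/6.12 = 10.8444.
At I' = 219: y* = 15.6157. Change: 15.6157 − 10.8444 = 4.7712.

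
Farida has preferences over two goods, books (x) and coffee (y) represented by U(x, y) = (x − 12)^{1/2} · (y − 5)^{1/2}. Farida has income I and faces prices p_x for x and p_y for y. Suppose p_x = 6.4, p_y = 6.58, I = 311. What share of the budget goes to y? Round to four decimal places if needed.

share on y = 0.4294

Substituting into the budget: x* = 12 + 0.5·(I − 12·p_x − 5·p_y)/p_x, and y* = 5 + 0.5·(…)/p_y.
Discretionary income = 311 − 12·6.4 − 5·6.58 = 201.3; x* = 12 + 0.5·201.3/6.4 = 27.7266; y* = 5 + 0.5·201.3/6.58 = 20.2964.
Expenditure on y: 6.58·20.2964 = 133.55; share = 0.4294.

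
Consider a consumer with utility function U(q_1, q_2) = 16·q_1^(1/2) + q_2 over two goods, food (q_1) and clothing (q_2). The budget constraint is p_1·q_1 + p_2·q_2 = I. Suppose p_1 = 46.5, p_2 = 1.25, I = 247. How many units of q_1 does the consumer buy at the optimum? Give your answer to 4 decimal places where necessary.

q_1* = 0.0462

Plugging in: q_1* = (8·1.25/46.5)² = 0.0462.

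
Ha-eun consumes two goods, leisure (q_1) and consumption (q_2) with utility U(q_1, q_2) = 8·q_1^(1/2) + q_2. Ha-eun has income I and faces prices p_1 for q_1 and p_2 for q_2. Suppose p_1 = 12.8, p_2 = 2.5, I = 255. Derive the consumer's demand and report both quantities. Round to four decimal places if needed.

Utility is quasi-linear in q_2; the FOC for q_1 is 4/√q_1 = p_1/p_2.
Thus q_1* = (4·p_2/p_1)² — independent of I — with the rest of income spent on q_2.
Plugging in: q_1* = (4·2.5/12.8)² = 0.6104, q_2* = 98.875.

q_1* = 0.6104, q_2* = 98.875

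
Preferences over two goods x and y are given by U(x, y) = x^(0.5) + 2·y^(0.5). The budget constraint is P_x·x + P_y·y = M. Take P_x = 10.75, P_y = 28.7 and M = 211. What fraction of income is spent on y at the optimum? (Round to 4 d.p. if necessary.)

share on y = 0.5997

Substitute y = (y/x)·x into the budget: x* = M/(P_x + P_y·(y/x)).
Numerically y/x = 0.561194, so x* = 211/(10.75 + 28.7·0.561194) = 7.8566 and y* = 0.561194·7.8566 = 4.4091.
Expenditure on y: 28.7·4.4091 = 126.5411; share = 0.5997.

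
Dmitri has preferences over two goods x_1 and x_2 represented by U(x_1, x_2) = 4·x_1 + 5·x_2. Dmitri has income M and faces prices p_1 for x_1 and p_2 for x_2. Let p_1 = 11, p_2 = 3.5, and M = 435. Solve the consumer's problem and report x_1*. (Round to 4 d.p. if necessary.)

x_1* = 0

Perfect substitutes: compare marginal utility per dollar. 4/p_1 vs 5/p_2 → 0.3636 vs 1.4286.
x_2 gives more utility per dollar, so spend all income on x_2: x_2* = M/p_2, x_1* = 0.
Numerically: x_1* = 0, x_2* = 124.2857.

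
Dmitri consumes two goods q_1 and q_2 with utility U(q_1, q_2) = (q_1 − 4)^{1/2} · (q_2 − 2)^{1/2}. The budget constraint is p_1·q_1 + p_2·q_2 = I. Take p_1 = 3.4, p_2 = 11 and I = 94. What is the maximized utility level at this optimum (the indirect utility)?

Let q_1' = q_1−4, q_2' = q_2−2. MRS = q_2'/q_1' = p_1/p_2.
After buying the subsistence bundle (4, 2), a share 0.5 of the remaining income goes to q_1: q_1* = 4 + 0.5·(I − 4p_1 − 2p_2)/p_1.
Discretionary income = 94 − 4·3.4 − 2·11 = 58.4; q_1* = 4 + 0.5·58.4/3.4 = 12.5882; q_2* = 2 + 0.5·58.4/11 = 4.6545.
Utility at the optimum: U(12.5882, 4.6545) = 4.7747.

V = 4.7747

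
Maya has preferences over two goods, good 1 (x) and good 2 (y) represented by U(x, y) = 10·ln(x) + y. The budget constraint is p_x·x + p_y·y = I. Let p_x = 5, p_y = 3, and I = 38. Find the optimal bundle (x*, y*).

x* = 6, y* = 2.6667

Set MRS = p_x/p_y: (10/x)/1 = p_x/p_y.
So x*(p_x,p_y) = 10·p_y/p_x, independent of income; and y* = (I − 10·p_y)/p_y.
At the given prices: x* = 10·3/5 = 6, and y* = 2.6667.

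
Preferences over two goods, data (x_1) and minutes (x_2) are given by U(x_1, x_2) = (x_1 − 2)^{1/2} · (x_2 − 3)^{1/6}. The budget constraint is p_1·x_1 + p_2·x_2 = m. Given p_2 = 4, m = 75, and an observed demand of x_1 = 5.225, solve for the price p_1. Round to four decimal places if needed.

This is Cobb-Douglas in (x_1−2, x_2−3): tangency gives 0.5·p_2·(x_2−3) = 1/6·p_1·(x_1−2).
Substituting into the budget: x_1* = 2 + 0.75·(m − 2·p_1 − 3·p_2)/p_1, and x_2* = 3 + 0.25·(…)/p_2.
Set x_1* = 5.225 in the demand function and solve for p_1: p_1 = 10.

p_1 = 10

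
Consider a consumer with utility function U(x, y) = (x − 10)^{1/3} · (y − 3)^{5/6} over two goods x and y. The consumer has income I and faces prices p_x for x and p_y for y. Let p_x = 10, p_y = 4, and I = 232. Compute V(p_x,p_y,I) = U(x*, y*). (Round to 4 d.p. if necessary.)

V = 19.388

MRS = (2/5)·(y−3)/(x−10). Tangency with p_x/p_y gives y−3 = (5/2)·(p_x/p_y)·(x−10).
After buying the subsistence bundle (10, 3), a share 2/7 of the remaining income goes to x: x* = 10 + 2/7·(I − 10p_x − 3p_y)/p_x.
Discretionary income = 232 − 10·10 − 3·4 = 120; x* = 10 + 2/7·120/10 = 13.4286; y* = 3 + 5/7·120/4 = 24.4286.
Utility at the optimum: U(13.4286, 24.4286) = 19.388.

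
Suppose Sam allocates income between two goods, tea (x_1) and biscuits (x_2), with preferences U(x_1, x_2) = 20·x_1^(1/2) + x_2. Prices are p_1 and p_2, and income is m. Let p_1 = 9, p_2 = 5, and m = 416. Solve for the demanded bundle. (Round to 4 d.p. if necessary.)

x_1* = 30.8642, x_2* = 27.6444

Thus x_1* = (10·p_2/p_1)² — independent of m — with the rest of income spent on x_2.
Plugging in: x_1* = (10·5/9)² = 30.8642, x_2* = 27.6444.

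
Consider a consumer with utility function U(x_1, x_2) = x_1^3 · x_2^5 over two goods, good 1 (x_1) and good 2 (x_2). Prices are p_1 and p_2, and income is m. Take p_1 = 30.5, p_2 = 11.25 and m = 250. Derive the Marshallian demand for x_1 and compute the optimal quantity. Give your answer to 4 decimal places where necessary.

Demand: x_1*(p_1,p_2,m) = 0.375·m/p_1 and x_2* = 0.625·m/p_2.
At p_1=30.5, p_2=11.25, m=250: x_1* = 0.375·250/30.5 = 3.0738.

x_1* = 3.0738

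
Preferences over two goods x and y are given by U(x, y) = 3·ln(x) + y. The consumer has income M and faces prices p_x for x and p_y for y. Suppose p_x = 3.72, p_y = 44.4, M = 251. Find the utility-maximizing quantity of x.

x* = 35.8065

Set MRS = p_x/p_y: (3/x)/1 = p_x/p_y.
So x*(p_x,p_y) = 3·p_y/p_x, independent of income; and y* = (M − 3·p_y)/p_y.
At the given prices: x* = 3·44.4/3.72 = 35.8065.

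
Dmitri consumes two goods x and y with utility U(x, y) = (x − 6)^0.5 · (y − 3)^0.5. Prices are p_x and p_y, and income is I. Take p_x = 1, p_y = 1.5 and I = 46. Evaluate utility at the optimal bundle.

After buying the subsistence bundle (6, 3), a share 0.5 of the remaining income goes to x: x* = 6 + 0.5·(I − 6p_x − 3p_y)/p_x.
Discretionary income = 46 − 6·1 − 3·1.5 = 35.5; x* = 6 + 0.5·35.5/1 = 23.75; y* = 3 + 0.5·35.5/1.5 = 14.8333.
Utility at the optimum: U(23.75, 14.8333) = 14.4928.

V = 14.4928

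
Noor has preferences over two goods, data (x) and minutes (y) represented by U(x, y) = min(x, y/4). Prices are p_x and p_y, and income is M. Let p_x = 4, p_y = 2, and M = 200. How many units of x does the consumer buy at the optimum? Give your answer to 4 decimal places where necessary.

Demand: x*(p_x,p_y,M) = M/(p_x + 4·p_y), y* = 4·M/(p_x + 4·p_y).
Here 4 + 4·2 = 12, giving x* = 16.6667.

x* = 16.6667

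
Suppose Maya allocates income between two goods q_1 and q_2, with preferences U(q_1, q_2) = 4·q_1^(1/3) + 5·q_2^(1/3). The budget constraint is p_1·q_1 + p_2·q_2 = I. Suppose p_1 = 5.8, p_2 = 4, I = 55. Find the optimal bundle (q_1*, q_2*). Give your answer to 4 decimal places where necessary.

From the CES first-order condition, (4/5)·(q_2/q_1)^(2/3) = p_1/p_2.
Solve for the ratio: q_2/q_1 = [(5/4)·p_1/p_2]^(1.5).
With the ratio pinned down, the budget gives q_1* = I/(p_1 + p_2·(q_2/q_1)) and q_2* = (q_2/q_1)·q_1*.
Numerically q_2/q_1 = 2.440153, so q_1* = 55/(5.8 + 4·2.440153) = 3.5346 and q_2* = 2.440153·3.5346 = 8.6249.

q_1* = 3.5346, q_2* = 8.6249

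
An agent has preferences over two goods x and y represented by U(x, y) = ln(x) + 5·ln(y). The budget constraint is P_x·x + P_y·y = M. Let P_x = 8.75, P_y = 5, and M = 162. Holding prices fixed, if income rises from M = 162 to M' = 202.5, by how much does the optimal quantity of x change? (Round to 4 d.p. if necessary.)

Δx* = 0.7714

At P_x=8.75, P_y=5, M=162: x* = 1/6·162/8.75 = 3.0857.
At M' = 202.5: x* = 3.8571. Change: 3.8571 − 3.0857 = 0.7714.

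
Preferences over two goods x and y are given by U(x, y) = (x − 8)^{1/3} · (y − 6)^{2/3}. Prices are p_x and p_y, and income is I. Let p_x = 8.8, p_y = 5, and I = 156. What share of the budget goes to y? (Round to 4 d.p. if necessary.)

share on y = 0.4299

MRS = (1/2)·(y−6)/(x−8). Tangency with p_x/p_y gives y−6 = 2·(p_x/p_y)·(x−8).
Substituting into the budget: x* = 8 + 1/3·(I − 8·p_x − 6·p_y)/p_x, and y* = 6 + 2/3·(…)/p_y.
Discretionary income = 156 − 8·8.8 − 6·5 = 55.6; x* = 8 + 1/3·55.6/8.8 = 10.1061; y* = 6 + 2/3·55.6/5 = 13.4133.
Expenditure on y: 5·13.4133 = 67.0667; share = 0.4299.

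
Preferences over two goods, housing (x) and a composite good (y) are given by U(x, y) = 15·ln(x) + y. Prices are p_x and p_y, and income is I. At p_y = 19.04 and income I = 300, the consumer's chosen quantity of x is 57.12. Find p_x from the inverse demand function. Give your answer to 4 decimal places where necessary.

MU_x = 15/x, MU_y = 1. Tangency: 15/x = p_x/p_y.
So x*(p_x,p_y) = 15·p_y/p_x, independent of income; and y* = (I − 15·p_y)/p_y.
Set x* = 57.12 in the demand function and solve for p_x: p_x = 5.

p_x = 5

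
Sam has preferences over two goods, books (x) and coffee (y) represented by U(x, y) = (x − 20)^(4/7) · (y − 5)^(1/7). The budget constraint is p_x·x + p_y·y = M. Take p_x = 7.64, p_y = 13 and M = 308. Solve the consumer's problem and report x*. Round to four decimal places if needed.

This is Cobb-Douglas in (x−20, y−5): tangency gives 4/7·p_y·(y−5) = 1/7·p_x·(x−20).
Substituting into the budget: x* = 20 + 0.8·(M − 20·p_x − 5·p_y)/p_x, and y* = 5 + 0.2·(…)/p_y.
Discretionary income = 308 − 20·7.64 − 5·13 = 90.2; x* = 20 + 0.8·90.2/7.64 = 29.445.

x* = 29.445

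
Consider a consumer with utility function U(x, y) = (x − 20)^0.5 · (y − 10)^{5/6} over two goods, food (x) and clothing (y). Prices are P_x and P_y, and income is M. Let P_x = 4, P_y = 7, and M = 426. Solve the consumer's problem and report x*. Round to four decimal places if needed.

Let x' = x−20, y' = y−10. MRS = (3/5)·y'/x' = P_x/P_y.
After buying the subsistence bundle (20, 10), a share 0.375 of the remaining income goes to x: x* = 20 + 0.375·(M − 20P_x − 10P_y)/P_x.
Discretionary income = 426 − 20·4 − 10·7 = 276; x* = 20 + 0.375·276/4 = 45.875.

x* = 45.875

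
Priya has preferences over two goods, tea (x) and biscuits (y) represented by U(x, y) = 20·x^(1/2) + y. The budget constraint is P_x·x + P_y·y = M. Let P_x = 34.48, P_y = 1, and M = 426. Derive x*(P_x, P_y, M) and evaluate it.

Utility is quasi-linear in y; the FOC for x is 10/√x = P_x/P_y.
Solve: √x = 10·P_y/P_x, so x*(P_x,P_y) = (10·P_y/P_x)², and y* = (M − P_x·x*)/P_y.
Plugging in: x* = (10·1/34.48)² = 0.0841.

x* = 0.0841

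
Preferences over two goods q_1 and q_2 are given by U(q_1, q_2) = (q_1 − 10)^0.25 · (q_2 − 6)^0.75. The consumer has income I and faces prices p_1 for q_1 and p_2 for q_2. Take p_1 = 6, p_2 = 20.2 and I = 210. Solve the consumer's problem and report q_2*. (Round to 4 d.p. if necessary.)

MRS = (1/3)·(q_2−6)/(q_1−10). Tangency with p_1/p_2 gives q_2−6 = 3·(p_1/p_2)·(q_1−10).
Substituting into the budget: q_1* = 10 + 0.25·(I − 10·p_1 − 6·p_2)/p_1, and q_2* = 6 + 0.75·(…)/p_2.
Discretionary income = 210 − 10·6 − 6·20.2 = 28.8; q_2* = 6 + 0.75·28.8/20.2 = 7.0693.

q_2* = 7.0693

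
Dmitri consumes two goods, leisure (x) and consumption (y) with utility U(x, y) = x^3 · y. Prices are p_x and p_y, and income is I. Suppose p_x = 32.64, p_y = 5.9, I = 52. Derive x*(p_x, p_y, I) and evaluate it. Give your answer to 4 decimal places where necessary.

Tangency: MRS = 3·y/x = p_x/p_y.
So 3·p_y·y = p_x·x; combined with the budget, a share 0.75 of income goes to x.
Demand: x*(p_x,p_y,I) = 0.75·I/p_x and y* = 0.25·I/p_y.
At p_x=32.64, p_y=5.9, I=52: x* = 0.75·52/32.64 = 1.1949.

x* = 1.1949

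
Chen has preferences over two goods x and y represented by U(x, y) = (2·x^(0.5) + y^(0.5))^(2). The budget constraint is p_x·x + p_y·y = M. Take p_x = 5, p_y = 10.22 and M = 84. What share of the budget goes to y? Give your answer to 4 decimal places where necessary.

share on y = 0.109

From the CES first-order condition, 2·(y/x)^(0.5) = p_x/p_y.
Hence y/x = ((1/2)·p_x/p_y)^(1/(0.5)), i.e. raised to the 2 power.
Substitute y = (y/x)·x into the budget: x* = M/(p_x + p_y·(y/x)).
Numerically y/x = 0.059838, so x* = 84/(5 + 10.22·0.059838) = 14.9691 and y* = 0.059838·14.9691 = 0.8957.
Expenditure on y: 10.22·0.8957 = 9.1543; share = 0.109.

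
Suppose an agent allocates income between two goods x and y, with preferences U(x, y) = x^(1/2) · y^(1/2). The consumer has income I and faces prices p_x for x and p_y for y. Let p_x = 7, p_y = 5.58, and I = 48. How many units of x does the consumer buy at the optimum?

x* = 3.4286

Tangency: MRS = y/x = p_x/p_y.
Rearranging, p_y·y = p_x·x. Substituting into the budget gives p_x·x·(1 + 1) = I.
Demand: x*(p_x,p_y,I) = 0.5·I/p_x and y* = 0.5·I/p_y.
At p_x=7, p_y=5.58, I=48: x* = 0.5·48/7 = 3.4286.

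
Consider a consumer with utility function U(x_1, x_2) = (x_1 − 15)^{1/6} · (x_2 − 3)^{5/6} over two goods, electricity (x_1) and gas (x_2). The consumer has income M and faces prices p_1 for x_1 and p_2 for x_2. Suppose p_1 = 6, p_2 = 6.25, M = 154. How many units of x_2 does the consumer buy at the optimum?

This is Cobb-Douglas in (x_1−15, x_2−3): tangency gives 1/6·p_2·(x_2−3) = 5/6·p_1·(x_1−15).
Substituting into the budget: x_1* = 15 + 1/6·(M − 15·p_1 − 3·p_2)/p_1, and x_2* = 3 + 5/6·(…)/p_2.
Discretionary income = 154 − 15·6 − 3·6.25 = 45.25; x_2* = 3 + 5/6·45.25/6.25 = 9.0333.

x_2* = 9.0333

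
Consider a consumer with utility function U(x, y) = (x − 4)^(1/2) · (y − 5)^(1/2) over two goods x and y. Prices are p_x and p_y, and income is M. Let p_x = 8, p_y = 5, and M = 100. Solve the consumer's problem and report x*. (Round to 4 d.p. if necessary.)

x* = 6.6875

Let x' = x−4, y' = y−5. MRS = y'/x' = p_x/p_y.
Substituting into the budget: x* = 4 + 0.5·(M − 4·p_x − 5·p_y)/p_x, and y* = 5 + 0.5·(…)/p_y.
Discretionary income = 100 − 4·8 − 5·5 = 43; x* = 4 + 0.5·43/8 = 6.6875.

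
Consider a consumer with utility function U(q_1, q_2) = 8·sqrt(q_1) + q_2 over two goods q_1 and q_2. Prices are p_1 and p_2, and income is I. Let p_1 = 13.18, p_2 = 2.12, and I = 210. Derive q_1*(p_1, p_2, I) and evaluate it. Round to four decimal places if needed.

q_1* = 0.414

MU_q_1 = 4/√q_1, MU_q_2 = 1. Tangency: 4/√q_1 = p_1/p_2.
Solve: √q_1 = 4·p_2/p_1, so q_1*(p_1,p_2) = (4·p_2/p_1)², and q_2* = (I − p_1·q_1*)/p_2.
Plugging in: q_1* = (4·2.12/13.18)² = 0.414.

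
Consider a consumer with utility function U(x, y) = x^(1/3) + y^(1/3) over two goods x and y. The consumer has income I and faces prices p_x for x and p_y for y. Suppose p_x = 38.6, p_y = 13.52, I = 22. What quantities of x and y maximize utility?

From the CES first-order condition, (y/x)^(2/3) = p_x/p_y.
Solve for the ratio: y/x = [p_x/p_y]^(1.5).
Substitute y = (y/x)·x into the budget: x* = I/(p_x + p_y·(y/x)).
Numerically y/x = 4.824096, so x* = 22/(38.6 + 13.52·4.824096) = 0.2119 and y* = 4.824096·0.2119 = 1.0222.

x* = 0.2119, y* = 1.0222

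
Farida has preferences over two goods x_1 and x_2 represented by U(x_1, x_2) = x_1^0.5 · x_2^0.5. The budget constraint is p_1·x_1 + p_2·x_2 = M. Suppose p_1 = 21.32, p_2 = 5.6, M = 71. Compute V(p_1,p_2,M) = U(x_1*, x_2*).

V = 3.2489

The MRS is x_2/x_1. Set MRS = p_1/p_2.
Rearranging, p_2·x_2 = p_1·x_1. Substituting into the budget gives p_1·x_1·(1 + 1) = M.
Demand: x_1*(p_1,p_2,M) = 0.5·M/p_1 and x_2* = 0.5·M/p_2.
At p_1=21.32, p_2=5.6, M=71: x_1* = 0.5·71/21.32 = 1.6651, x_2* = 6.3393.
Utility at the optimum: U(1.6651, 6.3393) = 3.2489.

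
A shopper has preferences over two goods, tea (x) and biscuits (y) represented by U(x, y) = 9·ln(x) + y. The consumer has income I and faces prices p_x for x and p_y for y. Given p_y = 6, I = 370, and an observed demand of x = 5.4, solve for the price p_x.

MU_x = 9/x, MU_y = 1. Tangency: 9/x = p_x/p_y.
So x*(p_x,p_y) = 9·p_y/p_x, independent of income; and y* = (I − 9·p_y)/p_y.
Set x* = 5.4 in the demand function and solve for p_x: p_x = 10.

p_x = 10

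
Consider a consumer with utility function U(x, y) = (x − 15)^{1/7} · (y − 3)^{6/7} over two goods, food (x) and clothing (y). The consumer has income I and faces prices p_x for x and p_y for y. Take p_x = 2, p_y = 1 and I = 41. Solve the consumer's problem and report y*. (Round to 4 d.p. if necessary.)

y* = 9.8571

MRS = (1/6)·(y−3)/(x−15). Tangency with p_x/p_y gives y−3 = 6·(p_x/p_y)·(x−15).
Substituting into the budget: x* = 15 + 1/7·(I − 15·p_x − 3·p_y)/p_x, and y* = 3 + 6/7·(…)/p_y.
Discretionary income = 41 − 15·2 − 3·1 = 8; y* = 3 + 6/7·8/1 = 9.8571.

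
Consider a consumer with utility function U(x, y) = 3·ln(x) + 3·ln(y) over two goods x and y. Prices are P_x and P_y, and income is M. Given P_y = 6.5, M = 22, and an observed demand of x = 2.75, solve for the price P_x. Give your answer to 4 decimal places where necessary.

P_x = 4

The MRS is y/x. Set MRS = P_x/P_y.
Rearranging, P_y·y = P_x·x. Substituting into the budget gives P_x·x·(1 + 1) = M.
Demand: x*(P_x,P_y,M) = 0.5·M/P_x and y* = 0.5·M/P_y.
Set x* = 2.75 in the demand function and solve for P_x: P_x = 4.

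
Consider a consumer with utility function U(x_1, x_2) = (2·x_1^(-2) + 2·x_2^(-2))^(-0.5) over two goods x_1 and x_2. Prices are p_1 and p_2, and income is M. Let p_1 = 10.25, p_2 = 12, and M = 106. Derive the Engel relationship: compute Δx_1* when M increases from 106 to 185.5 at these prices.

Δx_1* = 3.6745

MRS = MU_x_1/MU_x_2 = (x_2/x_1)^(3). Set equal to p_1/p_2.
Hence x_2/x_1 = (p_1/p_2)^(1/(3)), i.e. raised to the 1/3 power.
Substitute x_2 = (x_2/x_1)·x_1 into the budget: x_1* = M/(p_1 + p_2·(x_2/x_1)).
Numerically x_2/x_1 = 0.948814, so x_1* = 106/(10.25 + 12·0.948814) = 4.8993.
At M' = 185.5: x_1* = 8.5738. Change: 8.5738 − 4.8993 = 3.6745.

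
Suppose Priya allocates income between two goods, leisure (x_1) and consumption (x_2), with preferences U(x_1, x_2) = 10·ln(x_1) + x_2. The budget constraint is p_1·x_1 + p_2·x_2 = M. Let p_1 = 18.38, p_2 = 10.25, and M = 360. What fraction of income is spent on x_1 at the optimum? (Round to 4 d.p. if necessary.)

At the given prices: x_1* = 10·10.25/18.38 = 5.5767, and x_2* = 25.122.
Expenditure on x_1: 18.38·5.5767 = 102.5; share = 0.2847.

share on x_1 = 0.2847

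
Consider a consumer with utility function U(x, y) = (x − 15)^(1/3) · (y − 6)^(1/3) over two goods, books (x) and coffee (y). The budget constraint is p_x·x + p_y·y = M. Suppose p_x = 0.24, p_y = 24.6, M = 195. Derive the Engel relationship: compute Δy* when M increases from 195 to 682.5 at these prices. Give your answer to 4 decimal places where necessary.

This is Cobb-Douglas in (x−15, y−6): tangency gives 1/3·p_y·(y−6) = 1/3·p_x·(x−15).
After buying the subsistence bundle (15, 6), a share 0.5 of the remaining income goes to x: x* = 15 + 0.5·(M − 15p_x − 6p_y)/p_x.
Discretionary income = 195 − 15·0.24 − 6·24.6 = 43.8; y* = 6 + 0.5·43.8/24.6 = 6.8902.
At M' = 682.5: y* = 16.7988. Change: 16.7988 − 6.8902 = 9.9085.

Δy* = 9.9085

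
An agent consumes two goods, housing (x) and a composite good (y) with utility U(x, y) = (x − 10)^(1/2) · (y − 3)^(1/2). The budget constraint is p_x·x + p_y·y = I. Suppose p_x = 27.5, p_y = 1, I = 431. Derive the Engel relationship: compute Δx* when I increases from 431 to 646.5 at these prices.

This is Cobb-Douglas in (x−10, y−3): tangency gives 0.5·p_y·(y−3) = 0.5·p_x·(x−10).
After buying the subsistence bundle (10, 3), a share 0.5 of the remaining income goes to x: x* = 10 + 0.5·(I − 10p_x − 3p_y)/p_x.
Discretionary income = 431 − 10·27.5 − 3·1 = 153; x* = 10 + 0.5·153/27.5 = 12.7818.
At I' = 646.5: x* = 16.7. Change: 16.7 − 12.7818 = 3.9182.

Δx* = 3.9182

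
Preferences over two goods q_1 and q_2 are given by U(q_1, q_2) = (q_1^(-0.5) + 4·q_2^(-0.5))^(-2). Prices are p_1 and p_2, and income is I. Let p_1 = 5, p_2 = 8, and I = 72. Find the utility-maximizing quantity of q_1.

q_1* = 3.6481

MU_q_1 ∝ q_1^(-1.5), MU_q_2 ∝ 4·q_2^(-1.5), so MRS = (1/4)·(q_2/q_1)^(1.5) = p_1/p_2.
Solve for the ratio: q_2/q_1 = [4·p_1/p_2]^(2/3).
Substitute q_2 = (q_2/q_1)·q_1 into the budget: q_1* = I/(p_1 + p_2·(q_2/q_1)).
Numerically q_2/q_1 = 1.842016, so q_1* = 72/(5 + 8·1.842016) = 3.6481.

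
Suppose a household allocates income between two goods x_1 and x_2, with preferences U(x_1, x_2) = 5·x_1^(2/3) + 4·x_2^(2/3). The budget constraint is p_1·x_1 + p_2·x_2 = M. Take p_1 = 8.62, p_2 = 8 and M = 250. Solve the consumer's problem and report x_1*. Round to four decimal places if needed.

From the CES first-order condition, (5/4)·(x_2/x_1)^(1/3) = p_1/p_2.
Hence x_2/x_1 = ((4/5)·p_1/p_2)^(1/(1/3)), i.e. raised to the 3 power.
Substitute x_2 = (x_2/x_1)·x_1 into the budget: x_1* = M/(p_1 + p_2·(x_2/x_1)).
Numerically x_2/x_1 = 0.640504, so x_1* = 250/(8.62 + 8·0.640504) = 18.1897.

x_1* = 18.1897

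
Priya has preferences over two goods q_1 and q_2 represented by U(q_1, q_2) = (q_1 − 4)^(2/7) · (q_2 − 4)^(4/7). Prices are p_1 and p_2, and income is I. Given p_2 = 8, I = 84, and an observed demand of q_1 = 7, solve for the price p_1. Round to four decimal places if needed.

MRS = (1/2)·(q_2−4)/(q_1−4). Tangency with p_1/p_2 gives q_2−4 = 2·(p_1/p_2)·(q_1−4).
After buying the subsistence bundle (4, 4), a share 1/3 of the remaining income goes to q_1: q_1* = 4 + 1/3·(I − 4p_1 − 4p_2)/p_1.
Set q_1* = 7 in the demand function and solve for p_1: p_1 = 4.

p_1 = 4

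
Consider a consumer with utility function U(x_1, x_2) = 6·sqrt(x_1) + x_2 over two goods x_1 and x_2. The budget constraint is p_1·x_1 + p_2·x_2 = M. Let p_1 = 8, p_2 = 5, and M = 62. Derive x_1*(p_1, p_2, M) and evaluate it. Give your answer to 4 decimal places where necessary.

Solve: √x_1 = 3·p_2/p_1, so x_1*(p_1,p_2) = (3·p_2/p_1)², and x_2* = (M − p_1·x_1*)/p_2.
Plugging in: x_1* = (3·5/8)² = 3.5156.

x_1* = 3.5156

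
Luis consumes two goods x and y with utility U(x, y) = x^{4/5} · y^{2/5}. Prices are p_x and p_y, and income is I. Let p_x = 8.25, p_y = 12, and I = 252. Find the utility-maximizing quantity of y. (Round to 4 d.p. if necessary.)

y* = 7

Tangency: MRS = 2·y/x = p_x/p_y.
So 0.8·p_y·y = 0.4·p_x·x; combined with the budget, a share 2/3 of income goes to x.
Demand: x*(p_x,p_y,I) = 2/3·I/p_x and y* = 1/3·I/p_y.
At p_x=8.25, p_y=12, I=252: y* = 1/3·252/12 = 7.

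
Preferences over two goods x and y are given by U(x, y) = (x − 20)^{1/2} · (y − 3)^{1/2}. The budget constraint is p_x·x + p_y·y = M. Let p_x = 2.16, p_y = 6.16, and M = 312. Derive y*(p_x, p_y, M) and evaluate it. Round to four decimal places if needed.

y* = 23.3182

Substituting into the budget: x* = 20 + 0.5·(M − 20·p_x − 3·p_y)/p_x, and y* = 3 + 0.5·(…)/p_y.
Discretionary income = 312 − 20·2.16 − 3·6.16 = 250.32; y* = 3 + 0.5·250.32/6.16 = 23.3182.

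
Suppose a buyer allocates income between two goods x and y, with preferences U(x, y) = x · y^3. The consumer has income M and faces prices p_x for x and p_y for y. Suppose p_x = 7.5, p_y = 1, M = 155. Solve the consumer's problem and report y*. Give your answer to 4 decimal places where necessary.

The MRS is (1/3)·y/x. Set MRS = p_x/p_y.
Rearranging, p_y·y = 3·p_x·x. Substituting into the budget gives p_x·x·(1 + 3) = M.
Demand: x*(p_x,p_y,M) = 0.25·M/p_x and y* = 0.75·M/p_y.
At p_x=7.5, p_y=1, M=155: y* = 0.75·155/1 = 116.25.

y* = 116.25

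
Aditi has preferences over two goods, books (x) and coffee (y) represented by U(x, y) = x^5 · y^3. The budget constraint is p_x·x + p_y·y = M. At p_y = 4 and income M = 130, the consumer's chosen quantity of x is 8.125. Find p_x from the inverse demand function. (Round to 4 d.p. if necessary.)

p_x = 10

MU_x/MU_y = (5·y)/(3·x); tangency sets this equal to p_x/p_y.
So 5·p_y·y = 3·p_x·x; combined with the budget, a share 0.625 of income goes to x.
Demand: x*(p_x,p_y,M) = 0.625·M/p_x and y* = 0.375·M/p_y.
Set x* = 8.125 in the demand function and solve for p_x: p_x = 10.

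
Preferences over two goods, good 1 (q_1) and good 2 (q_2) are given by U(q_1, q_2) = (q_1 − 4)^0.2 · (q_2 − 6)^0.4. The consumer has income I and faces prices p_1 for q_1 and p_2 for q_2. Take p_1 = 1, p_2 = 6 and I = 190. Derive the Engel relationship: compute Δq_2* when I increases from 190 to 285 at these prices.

Δq_2* = 10.5556

Substituting into the budget: q_1* = 4 + 1/3·(I − 4·p_1 − 6·p_2)/p_1, and q_2* = 6 + 2/3·(…)/p_2.
Discretionary income = 190 − 4·1 − 6·6 = 150; q_2* = 6 + 2/3·150/6 = 22.6667.
At I' = 285: q_2* = 33.2222. Change: 33.2222 − 22.6667 = 10.5556.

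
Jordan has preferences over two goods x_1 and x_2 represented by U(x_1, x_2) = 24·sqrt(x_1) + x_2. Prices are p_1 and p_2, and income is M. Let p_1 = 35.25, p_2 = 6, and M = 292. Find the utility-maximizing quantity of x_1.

MU_x_1 = 12/√x_1, MU_x_2 = 1. Tangency: 12/√x_1 = p_1/p_2.
Solve: √x_1 = 12·p_2/p_1, so x_1*(p_1,p_2) = (12·p_2/p_1)², and x_2* = (M − p_1·x_1*)/p_2.
Plugging in: x_1* = (12·6/35.25)² = 4.172.

x_1* = 4.172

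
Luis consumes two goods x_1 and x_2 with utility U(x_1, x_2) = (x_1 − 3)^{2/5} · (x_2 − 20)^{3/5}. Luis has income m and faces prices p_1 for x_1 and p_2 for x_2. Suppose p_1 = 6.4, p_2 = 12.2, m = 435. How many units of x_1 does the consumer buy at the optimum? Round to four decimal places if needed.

x_1* = 13.7375

After buying the subsistence bundle (3, 20), a share 0.4 of the remaining income goes to x_1: x_1* = 3 + 0.4·(m − 3p_1 − 20p_2)/p_1.
Discretionary income = 435 − 3·6.4 − 20·12.2 = 171.8; x_1* = 3 + 0.4·171.8/6.4 = 13.7375.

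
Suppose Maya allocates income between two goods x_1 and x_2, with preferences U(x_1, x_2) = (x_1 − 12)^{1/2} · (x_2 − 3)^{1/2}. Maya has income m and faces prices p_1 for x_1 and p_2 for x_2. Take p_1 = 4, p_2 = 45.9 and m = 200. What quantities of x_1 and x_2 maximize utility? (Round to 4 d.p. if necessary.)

x_1* = 13.7875, x_2* = 3.1558

This is Cobb-Douglas in (x_1−12, x_2−3): tangency gives 0.5·p_2·(x_2−3) = 0.5·p_1·(x_1−12).
After buying the subsistence bundle (12, 3), a share 0.5 of the remaining income goes to x_1: x_1* = 12 + 0.5·(m − 12p_1 − 3p_2)/p_1.
Discretionary income = 200 − 12·4 − 3·45.9 = 14.3; x_1* = 12 + 0.5·14.3/4 = 13.7875; x_2* = 3 + 0.5·14.3/45.9 = 3.1558.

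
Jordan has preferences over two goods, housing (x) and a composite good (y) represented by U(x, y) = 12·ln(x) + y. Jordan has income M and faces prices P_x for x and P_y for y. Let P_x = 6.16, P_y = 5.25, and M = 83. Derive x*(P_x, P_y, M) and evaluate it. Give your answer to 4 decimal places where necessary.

MU_x = 12/x, MU_y = 1. Tangency: 12/x = P_x/P_y.
So x*(P_x,P_y) = 12·P_y/P_x, independent of income; and y* = (M − 12·P_y)/P_y.
At the given prices: x* = 12·5.25/6.16 = 10.2273.

x* = 10.2273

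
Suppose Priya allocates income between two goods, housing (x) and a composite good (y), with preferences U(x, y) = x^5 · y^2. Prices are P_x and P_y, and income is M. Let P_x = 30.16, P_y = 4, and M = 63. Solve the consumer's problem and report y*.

The MRS is (5/2)·y/x. Set MRS = P_x/P_y.
Rearranging, P_y·y = (2/5)·P_x·x. Substituting into the budget gives P_x·x·(1 + (2/5)) = M.
Demand: x*(P_x,P_y,M) = 5/7·M/P_x and y* = 2/7·M/P_y.
At P_x=30.16, P_y=4, M=63: y* = 2/7·63/4 = 4.5.

y* = 4.5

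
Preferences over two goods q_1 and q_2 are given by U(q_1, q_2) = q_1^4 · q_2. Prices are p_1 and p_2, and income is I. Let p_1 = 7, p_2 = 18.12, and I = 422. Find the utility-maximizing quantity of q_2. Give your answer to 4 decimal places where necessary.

MU_q_1/MU_q_2 = (4·q_2)/(q_1); tangency sets this equal to p_1/p_2.
So 4·p_2·q_2 = p_1·q_1; combined with the budget, a share 0.8 of income goes to q_1.
Demand: q_1*(p_1,p_2,I) = 0.8·I/p_1 and q_2* = 0.2·I/p_2.
At p_1=7, p_2=18.12, I=422: q_2* = 0.2·422/18.12 = 4.6578.

q_2* = 4.6578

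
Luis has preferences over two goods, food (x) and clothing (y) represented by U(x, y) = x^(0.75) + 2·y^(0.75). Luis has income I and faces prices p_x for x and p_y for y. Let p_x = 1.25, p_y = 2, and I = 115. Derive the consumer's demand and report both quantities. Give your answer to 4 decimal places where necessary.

MU_x ∝ x^(-0.25), MU_y ∝ 2·y^(-0.25), so MRS = (1/2)·(y/x)^(0.25) = p_x/p_y.
Solve for the ratio: y/x = [2·p_x/p_y]^(4).
With the ratio pinned down, the budget gives x* = I/(p_x + p_y·(y/x)) and y* = (y/x)·x*.
Numerically y/x = 2.441406, so x* = 115/(1.25 + 2·2.441406) = 18.7516 and y* = 2.441406·18.7516 = 45.7803.

x* = 18.7516, y* = 45.7803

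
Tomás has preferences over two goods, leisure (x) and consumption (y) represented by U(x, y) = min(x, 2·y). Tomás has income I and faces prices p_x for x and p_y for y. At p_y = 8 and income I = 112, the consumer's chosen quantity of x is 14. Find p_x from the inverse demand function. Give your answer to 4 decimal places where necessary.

Leontief preferences: the optimum is at the kink where x/2 = y/1, i.e. y = (1/2)·x.
Budget: p_x·x + p_y·(1/2)·x = I, so (2·p_x + p_y)·x = 2·I.
Demand: x*(p_x,p_y,I) = 2·I/(2·p_x + p_y), y* = I/(2·p_x + p_y).
Set x* = 14 in the demand function and solve for p_x: p_x = 4.

p_x = 4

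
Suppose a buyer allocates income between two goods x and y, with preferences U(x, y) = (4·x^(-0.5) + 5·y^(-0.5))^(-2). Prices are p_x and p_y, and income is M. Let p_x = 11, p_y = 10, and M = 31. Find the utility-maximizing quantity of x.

MU_x ∝ 4·x^(-1.5), MU_y ∝ 5·y^(-1.5), so MRS = (4/5)·(y/x)^(1.5) = p_x/p_y.
Solve for the ratio: y/x = [(5/4)·p_x/p_y]^(2/3).
Substitute y = (y/x)·x into the budget: x* = M/(p_x + p_y·(y/x)).
Numerically y/x = 1.236522, so x* = 31/(11 + 10·1.236522) = 1.3268.

x* = 1.3268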